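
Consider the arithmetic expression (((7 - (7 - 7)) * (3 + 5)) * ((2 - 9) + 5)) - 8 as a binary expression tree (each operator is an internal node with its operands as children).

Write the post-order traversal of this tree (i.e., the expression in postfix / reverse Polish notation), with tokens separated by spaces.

7 7 7 - - 3 5 + * 2 9 - 5 + * 8 -

Post-order on an expression tree gives postfix notation: for each operator, emit left operand, right operand, then the operator.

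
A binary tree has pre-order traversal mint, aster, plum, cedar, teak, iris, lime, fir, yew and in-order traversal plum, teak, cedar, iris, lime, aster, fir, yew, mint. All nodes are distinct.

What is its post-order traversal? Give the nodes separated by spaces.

The first element of pre-order is the root; it splits in-order into left and right subtrees.
Root mint: left subtree has 8 nodes {plum, teak, cedar, iris, lime, aster, fir, yew}, right has 0 { }.
  Root aster: left subtree has 5 nodes {plum, teak, cedar, iris, lime}, right has 2 {fir, yew}.
    Root plum: left subtree has 0 nodes { }, right has 4 {teak, cedar, iris, lime}.
      Root cedar: left subtree has 1 node {teak}, right has 2 {iris, lime}.
        Root iris: left subtree has 0 nodes { }, right has 1 {lime}.
    Root fir: left subtree has 0 nodes { }, right has 1 {yew}.

teak lime iris cedar plum yew fir aster mint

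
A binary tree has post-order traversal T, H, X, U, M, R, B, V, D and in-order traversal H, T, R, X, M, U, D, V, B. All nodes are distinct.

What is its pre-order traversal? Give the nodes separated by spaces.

D R H T M X U V B

The last element of post-order is the root; it splits in-order into left and right subtrees.
Root D: left subtree has 6 nodes {H, T, R, X, M, U}, right has 2 {V, B}.
  Root R: left subtree has 2 nodes {H, T}, right has 3 {X, M, U}.
    Root H: left subtree has 0 nodes { }, right has 1 {T}.
    Root M: left subtree has 1 node {X}, right has 1 {U}.
  Root V: left subtree has 0 nodes { }, right has 1 {B}.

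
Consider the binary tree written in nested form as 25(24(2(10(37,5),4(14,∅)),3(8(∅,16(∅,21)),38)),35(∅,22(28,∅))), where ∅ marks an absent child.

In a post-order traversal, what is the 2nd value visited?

5

Post-order visits the left subtree, then the right subtree, then the node.
At 25: go left to 24.
  At 24: go left to 2.
    At 2: go left to 10.
      At 10: go left to 37.
        37 is a leaf — visit 37.
      At 10: go right to 5.
        5 is a leaf — visit 5.
      Visit 10.
    At 2: go right to 4.
      At 4: go left to 14.
        14 is a leaf — visit 14.
      At 4: no right child.
      Visit 4.
    Visit 2.
  At 24: go right to 3.
    At 3: go left to 8.
      At 8: no left child.
      At 8: go right to 16.
        At 16: no left child.
        At 16: go right to 21.
          21 is a leaf — visit 21.
        Visit 16.
      Visit 8.
    At 3: go right to 38.
      38 is a leaf — visit 38.
    Visit 3.
  Visit 24.
At 25: go right to 35.
  At 35: no left child.
  At 35: go right to 22.
    At 22: go left to 28.
      28 is a leaf — visit 28.
    At 22: no right child.
    Visit 22.
  Visit 35.
Visit 25.
Full post-order sequence: 37, 5, 10, 14, 4, 2, 21, 16, 8, 38, 3, 24, 28, 22, 35, 25.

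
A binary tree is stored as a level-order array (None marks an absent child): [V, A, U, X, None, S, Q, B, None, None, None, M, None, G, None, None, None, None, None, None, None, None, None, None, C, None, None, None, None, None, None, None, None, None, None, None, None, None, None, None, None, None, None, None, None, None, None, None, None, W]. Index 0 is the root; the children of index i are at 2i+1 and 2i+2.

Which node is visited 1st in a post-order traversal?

B

Post-order visits the left subtree, then the right subtree, then the node.
At V: go left to A.
  At A: go left to X.
    At X: go left to B.
      B is a leaf — visit B.
    At X: no right child.
    Visit X.
  At A: no right child.
  Visit A.
At V: go right to U.
  At U: go left to S.
    At S: go left to M.
      At M: no left child.
      At M: go right to C.
        At C: go left to W.
          W is a leaf — visit W.
        At C: no right child.
        Visit C.
      Visit M.
    At S: no right child.
    Visit S.
  At U: go right to Q.
    At Q: go left to G.
      G is a leaf — visit G.
    At Q: no right child.
    Visit Q.
  Visit U.
Visit V.
Full post-order sequence: B, X, A, W, C, M, S, G, Q, U, V.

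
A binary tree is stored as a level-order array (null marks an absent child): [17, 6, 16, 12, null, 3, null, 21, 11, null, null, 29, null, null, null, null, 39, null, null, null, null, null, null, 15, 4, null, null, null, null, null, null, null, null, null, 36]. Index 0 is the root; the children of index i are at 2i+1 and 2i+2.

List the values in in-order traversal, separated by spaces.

In-order visits the left subtree, then the node, then the right subtree.
At 17: go left to 6.
  At 6: go left to 12.
    At 12: go left to 21.
      At 21: no left child.
      Visit 21.
      At 21: go right to 39.
        At 39: no left child.
        Visit 39.
        At 39: go right to 36.
          36 is a leaf — visit 36.
    Visit 12.
    At 12: go right to 11.
      11 is a leaf — visit 11.
  Visit 6.
  At 6: no right child.
Visit 17.
At 17: go right to 16.
  At 16: go left to 3.
    At 3: go left to 29.
      At 29: go left to 15.
        15 is a leaf — visit 15.
      Visit 29.
      At 29: go right to 4.
        4 is a leaf — visit 4.
    Visit 3.
    At 3: no right child.
  Visit 16.
  At 16: no right child.

21 39 36 12 11 6 17 15 29 4 3 16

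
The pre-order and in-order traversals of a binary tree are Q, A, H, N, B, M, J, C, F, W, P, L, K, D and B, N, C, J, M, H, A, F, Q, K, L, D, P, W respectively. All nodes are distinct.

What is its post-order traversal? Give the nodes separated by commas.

The first element of pre-order is the root; it splits in-order into left and right subtrees.
Root Q: left subtree has 8 nodes {B, N, C, J, M, H, A, F}, right has 5 {K, L, D, P, W}.
  Root A: left subtree has 6 nodes {B, N, C, J, M, H}, right has 1 {F}.
    Root H: left subtree has 5 nodes {B, N, C, J, M}, right has 0 { }.
      Root N: left subtree has 1 node {B}, right has 3 {C, J, M}.
        Root M: left subtree has 2 nodes {C, J}, right has 0 { }.
          Root J: left subtree has 1 node {C}, right has 0 { }.
  Root W: left subtree has 4 nodes {K, L, D, P}, right has 0 { }.
    Root P: left subtree has 3 nodes {K, L, D}, right has 0 { }.
      Root L: left subtree has 1 node {K}, right has 1 {D}.

B, C, J, M, N, H, F, A, K, D, L, P, W, Q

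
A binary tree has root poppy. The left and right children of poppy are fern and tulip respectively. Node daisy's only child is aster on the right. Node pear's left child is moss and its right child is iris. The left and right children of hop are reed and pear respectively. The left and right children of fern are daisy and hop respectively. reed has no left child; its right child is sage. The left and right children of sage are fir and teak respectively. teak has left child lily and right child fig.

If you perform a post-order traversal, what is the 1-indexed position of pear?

11

Post-order visits the left subtree, then the right subtree, then the node.
At poppy: go left to fern.
  At fern: go left to daisy.
    At daisy: no left child.
    At daisy: go right to aster.
      aster is a leaf — visit aster.
    Visit daisy.
  At fern: go right to hop.
    At hop: go left to reed.
      At reed: no left child.
      At reed: go right to sage.
        At sage: go left to fir.
          fir is a leaf — visit fir.
        At sage: go right to teak.
          At teak: go left to lily.
            lily is a leaf — visit lily.
          At teak: go right to fig.
            fig is a leaf — visit fig.
          Visit teak.
        Visit sage.
      Visit reed.
    At hop: go right to pear.
      At pear: go left to moss.
        moss is a leaf — visit moss.
      At pear: go right to iris.
        iris is a leaf — visit iris.
      Visit pear.
    Visit hop.
  Visit fern.
At poppy: go right to tulip.
  tulip is a leaf — visit tulip.
Visit poppy.
Full post-order sequence: aster, daisy, fir, lily, fig, teak, sage, reed, moss, iris, pear, hop, fern, tulip, poppy.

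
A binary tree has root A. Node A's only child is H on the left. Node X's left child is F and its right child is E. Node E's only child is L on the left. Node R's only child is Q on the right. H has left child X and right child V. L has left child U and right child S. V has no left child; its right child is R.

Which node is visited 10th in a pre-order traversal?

R

Pre-order visits the node, then its left subtree, then its right subtree.
Visit A.
At A: go left to H.
  Visit H.
  At H: go left to X.
    Visit X.
    At X: go left to F.
      F is a leaf — visit F.
    At X: go right to E.
      Visit E.
      At E: go left to L.
        Visit L.
        At L: go left to U.
          U is a leaf — visit U.
        At L: go right to S.
          S is a leaf — visit S.
      At E: no right child.
  At H: go right to V.
    Visit V.
    At V: no left child.
    At V: go right to R.
      Visit R.
      At R: no left child.
      At R: go right to Q.
        Q is a leaf — visit Q.
At A: no right child.
Full pre-order sequence: A, H, X, F, E, L, U, S, V, R, Q.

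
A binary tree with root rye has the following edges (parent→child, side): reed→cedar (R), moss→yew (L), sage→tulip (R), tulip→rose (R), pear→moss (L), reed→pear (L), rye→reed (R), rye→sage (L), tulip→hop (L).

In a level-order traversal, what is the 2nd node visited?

Level-order visits nodes level by level from the root, left to right within each level.
Level 0: rye
Level 1: sage, reed
Level 2: tulip, pear, cedar
Level 3: hop, rose, moss
Level 4: yew
Full level-order sequence: rye, sage, reed, tulip, pear, cedar, hop, rose, moss, yew.

sage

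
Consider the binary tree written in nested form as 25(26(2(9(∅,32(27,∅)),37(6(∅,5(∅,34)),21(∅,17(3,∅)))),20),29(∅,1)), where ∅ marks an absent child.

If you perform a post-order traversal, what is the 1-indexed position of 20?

Post-order visits the left subtree, then the right subtree, then the node.
At 25: go left to 26.
  At 26: go left to 2.
    At 2: go left to 9.
      At 9: no left child.
      At 9: go right to 32.
        At 32: go left to 27.
          27 is a leaf — visit 27.
        At 32: no right child.
        Visit 32.
      Visit 9.
    At 2: go right to 37.
      At 37: go left to 6.
        At 6: no left child.
        At 6: go right to 5.
          At 5: no left child.
          At 5: go right to 34.
            34 is a leaf — visit 34.
          Visit 5.
        Visit 6.
      At 37: go right to 21.
        At 21: no left child.
        At 21: go right to 17.
          At 17: go left to 3.
            3 is a leaf — visit 3.
          At 17: no right child.
          Visit 17.
        Visit 21.
      Visit 37.
    Visit 2.
  At 26: go right to 20.
    20 is a leaf — visit 20.
  Visit 26.
At 25: go right to 29.
  At 29: no left child.
  At 29: go right to 1.
    1 is a leaf — visit 1.
  Visit 29.
Visit 25.
Full post-order sequence: 27, 32, 9, 34, 5, 6, 3, 17, 21, 37, 2, 20, 26, 1, 29, 25.

12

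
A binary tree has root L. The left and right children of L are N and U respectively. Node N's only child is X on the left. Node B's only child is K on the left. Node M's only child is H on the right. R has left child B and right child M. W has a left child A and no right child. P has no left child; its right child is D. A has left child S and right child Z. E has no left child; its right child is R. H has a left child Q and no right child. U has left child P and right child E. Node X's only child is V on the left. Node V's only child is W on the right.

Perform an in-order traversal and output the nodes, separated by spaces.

In-order visits the left subtree, then the node, then the right subtree.
At L: go left to N.
  At N: go left to X.
    At X: go left to V.
      At V: no left child.
      Visit V.
      At V: go right to W.
        At W: go left to A.
          At A: go left to S.
            S is a leaf — visit S.
          Visit A.
          At A: go right to Z.
            Z is a leaf — visit Z.
        Visit W.
        At W: no right child.
    Visit X.
    At X: no right child.
  Visit N.
  At N: no right child.
Visit L.
At L: go right to U.
  At U: go left to P.
    At P: no left child.
    Visit P.
    At P: go right to D.
      D is a leaf — visit D.
  Visit U.
  At U: go right to E.
    At E: no left child.
    Visit E.
    At E: go right to R.
      At R: go left to B.
        At B: go left to K.
          K is a leaf — visit K.
        Visit B.
        At B: no right child.
      Visit R.
      At R: go right to M.
        At M: no left child.
        Visit M.
        At M: go right to H.
          At H: go left to Q.
            Q is a leaf — visit Q.
          Visit H.
          At H: no right child.

V S A Z W X N L P D U E K B R M Q H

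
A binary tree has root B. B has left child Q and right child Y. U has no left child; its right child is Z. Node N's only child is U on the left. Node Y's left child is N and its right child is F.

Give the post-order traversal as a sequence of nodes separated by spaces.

Q Z U N F Y B

Post-order visits the left subtree, then the right subtree, then the node.
At B: go left to Q.
  Q is a leaf — visit Q.
At B: go right to Y.
  At Y: go left to N.
    At N: go left to U.
      At U: no left child.
      At U: go right to Z.
        Z is a leaf — visit Z.
      Visit U.
    At N: no right child.
    Visit N.
  At Y: go right to F.
    F is a leaf — visit F.
  Visit Y.
Visit B.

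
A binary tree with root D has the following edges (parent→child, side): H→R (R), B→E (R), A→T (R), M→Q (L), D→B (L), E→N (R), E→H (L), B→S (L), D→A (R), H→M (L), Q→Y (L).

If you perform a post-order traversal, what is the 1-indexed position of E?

8

Post-order visits the left subtree, then the right subtree, then the node.
At D: go left to B.
  At B: go left to S.
    S is a leaf — visit S.
  At B: go right to E.
    At E: go left to H.
      At H: go left to M.
        At M: go left to Q.
          At Q: go left to Y.
            Y is a leaf — visit Y.
          At Q: no right child.
          Visit Q.
        At M: no right child.
        Visit M.
      At H: go right to R.
        R is a leaf — visit R.
      Visit H.
    At E: go right to N.
      N is a leaf — visit N.
    Visit E.
  Visit B.
At D: go right to A.
  At A: no left child.
  At A: go right to T.
    T is a leaf — visit T.
  Visit A.
Visit D.
Full post-order sequence: S, Y, Q, M, R, H, N, E, B, T, A, D.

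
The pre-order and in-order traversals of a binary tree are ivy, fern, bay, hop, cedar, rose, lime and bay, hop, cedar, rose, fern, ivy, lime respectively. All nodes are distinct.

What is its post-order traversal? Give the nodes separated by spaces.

rose cedar hop bay fern lime ivy

The first element of pre-order is the root; it splits in-order into left and right subtrees.
Root ivy: left subtree has 5 nodes {bay, hop, cedar, rose, fern}, right has 1 {lime}.
  Root fern: left subtree has 4 nodes {bay, hop, cedar, rose}, right has 0 { }.
    Root bay: left subtree has 0 nodes { }, right has 3 {hop, cedar, rose}.
      Root hop: left subtree has 0 nodes { }, right has 2 {cedar, rose}.
        Root cedar: left subtree has 0 nodes { }, right has 1 {rose}.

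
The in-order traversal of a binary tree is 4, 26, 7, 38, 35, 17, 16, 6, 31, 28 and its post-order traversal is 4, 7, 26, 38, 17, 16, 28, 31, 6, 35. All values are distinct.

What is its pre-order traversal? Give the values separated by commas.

The last element of post-order is the root; it splits in-order into left and right subtrees.
Root 35: left subtree has 4 nodes {4, 26, 7, 38}, right has 5 {17, 16, 6, 31, 28}.
  Root 38: left subtree has 3 nodes {4, 26, 7}, right has 0 { }.
    Root 26: left subtree has 1 node {4}, right has 1 {7}.
  Root 6: left subtree has 2 nodes {17, 16}, right has 2 {31, 28}.
    Root 16: left subtree has 1 node {17}, right has 0 { }.
    Root 31: left subtree has 0 nodes { }, right has 1 {28}.

35, 38, 26, 4, 7, 6, 16, 17, 31, 28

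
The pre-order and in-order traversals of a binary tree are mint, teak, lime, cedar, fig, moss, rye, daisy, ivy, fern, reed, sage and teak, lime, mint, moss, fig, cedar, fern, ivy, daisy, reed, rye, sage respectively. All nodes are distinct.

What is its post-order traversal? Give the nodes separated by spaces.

lime teak moss fig fern ivy reed daisy sage rye cedar mint

The first element of pre-order is the root; it splits in-order into left and right subtrees.
Root mint: left subtree has 2 nodes {teak, lime}, right has 9 {moss, fig, cedar, fern, ivy, daisy, reed, rye, sage}.
  Root teak: left subtree has 0 nodes { }, right has 1 {lime}.
  Root cedar: left subtree has 2 nodes {moss, fig}, right has 6 {fern, ivy, daisy, reed, rye, sage}.
    Root fig: left subtree has 1 node {moss}, right has 0 { }.
    Root rye: left subtree has 4 nodes {fern, ivy, daisy, reed}, right has 1 {sage}.
      Root daisy: left subtree has 2 nodes {fern, ivy}, right has 1 {reed}.
        Root ivy: left subtree has 1 node {fern}, right has 0 { }.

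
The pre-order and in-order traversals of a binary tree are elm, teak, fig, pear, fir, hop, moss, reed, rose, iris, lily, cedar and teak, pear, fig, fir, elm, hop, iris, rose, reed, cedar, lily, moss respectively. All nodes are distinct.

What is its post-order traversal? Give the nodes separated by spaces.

The first element of pre-order is the root; it splits in-order into left and right subtrees.
Root elm: left subtree has 4 nodes {teak, pear, fig, fir}, right has 7 {hop, iris, rose, reed, cedar, lily, moss}.
  Root teak: left subtree has 0 nodes { }, right has 3 {pear, fig, fir}.
    Root fig: left subtree has 1 node {pear}, right has 1 {fir}.
  Root hop: left subtree has 0 nodes { }, right has 6 {iris, rose, reed, cedar, lily, moss}.
    Root moss: left subtree has 5 nodes {iris, rose, reed, cedar, lily}, right has 0 { }.
      Root reed: left subtree has 2 nodes {iris, rose}, right has 2 {cedar, lily}.
        Root rose: left subtree has 1 node {iris}, right has 0 { }.
        Root lily: left subtree has 1 node {cedar}, right has 0 { }.

pear fir fig teak iris rose cedar lily reed moss hop elm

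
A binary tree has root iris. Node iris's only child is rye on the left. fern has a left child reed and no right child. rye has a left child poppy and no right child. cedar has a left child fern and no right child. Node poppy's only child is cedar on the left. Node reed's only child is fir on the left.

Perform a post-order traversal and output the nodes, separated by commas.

fir, reed, fern, cedar, poppy, rye, iris

Post-order visits the left subtree, then the right subtree, then the node.
At iris: go left to rye.
  At rye: go left to poppy.
    At poppy: go left to cedar.
      At cedar: go left to fern.
        At fern: go left to reed.
          At reed: go left to fir.
            fir is a leaf — visit fir.
          At reed: no right child.
          Visit reed.
        At fern: no right child.
        Visit fern.
      At cedar: no right child.
      Visit cedar.
    At poppy: no right child.
    Visit poppy.
  At rye: no right child.
  Visit rye.
At iris: no right child.
Visit iris.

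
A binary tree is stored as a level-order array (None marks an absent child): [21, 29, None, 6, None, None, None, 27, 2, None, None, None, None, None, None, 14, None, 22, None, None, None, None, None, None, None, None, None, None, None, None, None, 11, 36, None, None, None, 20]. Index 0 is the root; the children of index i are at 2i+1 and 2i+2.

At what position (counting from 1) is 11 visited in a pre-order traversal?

6

Pre-order visits the node, then its left subtree, then its right subtree.
Visit 21.
At 21: go left to 29.
  Visit 29.
  At 29: go left to 6.
    Visit 6.
    At 6: go left to 27.
      Visit 27.
      At 27: go left to 14.
        Visit 14.
        At 14: go left to 11.
          11 is a leaf — visit 11.
        At 14: go right to 36.
          36 is a leaf — visit 36.
      At 27: no right child.
    At 6: go right to 2.
      Visit 2.
      At 2: go left to 22.
        Visit 22.
        At 22: no left child.
        At 22: go right to 20.
          20 is a leaf — visit 20.
      At 2: no right child.
  At 29: no right child.
At 21: no right child.
Full pre-order sequence: 21, 29, 6, 27, 14, 11, 36, 2, 22, 20.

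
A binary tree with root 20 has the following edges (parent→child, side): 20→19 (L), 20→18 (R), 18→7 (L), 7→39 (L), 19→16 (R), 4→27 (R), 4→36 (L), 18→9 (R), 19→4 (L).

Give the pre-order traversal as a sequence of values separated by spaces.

Pre-order visits the node, then its left subtree, then its right subtree.
Visit 20.
At 20: go left to 19.
  Visit 19.
  At 19: go left to 4.
    Visit 4.
    At 4: go left to 36.
      36 is a leaf — visit 36.
    At 4: go right to 27.
      27 is a leaf — visit 27.
  At 19: go right to 16.
    16 is a leaf — visit 16.
At 20: go right to 18.
  Visit 18.
  At 18: go left to 7.
    Visit 7.
    At 7: go left to 39.
      39 is a leaf — visit 39.
    At 7: no right child.
  At 18: go right to 9.
    9 is a leaf — visit 9.

20 19 4 36 27 16 18 7 39 9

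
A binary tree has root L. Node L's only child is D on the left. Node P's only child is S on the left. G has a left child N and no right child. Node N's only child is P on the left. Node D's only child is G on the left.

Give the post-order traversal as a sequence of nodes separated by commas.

Post-order visits the left subtree, then the right subtree, then the node.
At L: go left to D.
  At D: go left to G.
    At G: go left to N.
      At N: go left to P.
        At P: go left to S.
          S is a leaf — visit S.
        At P: no right child.
        Visit P.
      At N: no right child.
      Visit N.
    At G: no right child.
    Visit G.
  At D: no right child.
  Visit D.
At L: no right child.
Visit L.

S, P, N, G, D, L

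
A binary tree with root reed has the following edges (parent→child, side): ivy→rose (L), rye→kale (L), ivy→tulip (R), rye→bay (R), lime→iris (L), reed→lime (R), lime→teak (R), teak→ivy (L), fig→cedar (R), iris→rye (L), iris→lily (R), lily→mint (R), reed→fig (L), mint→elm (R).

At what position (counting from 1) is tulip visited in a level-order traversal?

14

Level-order visits nodes level by level from the root, left to right within each level.
Level 0: reed
Level 1: fig, lime
Level 2: cedar, iris, teak
Level 3: rye, lily, ivy
Level 4: kale, bay, mint, rose, tulip
Level 5: elm
Full level-order sequence: reed, fig, lime, cedar, iris, teak, rye, lily, ivy, kale, bay, mint, rose, tulip, elm.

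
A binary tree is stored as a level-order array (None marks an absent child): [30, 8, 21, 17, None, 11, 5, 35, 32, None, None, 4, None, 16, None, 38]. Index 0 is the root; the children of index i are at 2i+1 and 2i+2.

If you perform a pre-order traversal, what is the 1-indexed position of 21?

Pre-order visits the node, then its left subtree, then its right subtree.
Visit 30.
At 30: go left to 8.
  Visit 8.
  At 8: go left to 17.
    Visit 17.
    At 17: go left to 35.
      Visit 35.
      At 35: go left to 38.
        38 is a leaf — visit 38.
      At 35: no right child.
    At 17: go right to 32.
      32 is a leaf — visit 32.
  At 8: no right child.
At 30: go right to 21.
  Visit 21.
  At 21: go left to 11.
    Visit 11.
    At 11: go left to 4.
      4 is a leaf — visit 4.
    At 11: no right child.
  At 21: go right to 5.
    Visit 5.
    At 5: go left to 16.
      16 is a leaf — visit 16.
    At 5: no right child.
Full pre-order sequence: 30, 8, 17, 35, 38, 32, 21, 11, 4, 5, 16.

7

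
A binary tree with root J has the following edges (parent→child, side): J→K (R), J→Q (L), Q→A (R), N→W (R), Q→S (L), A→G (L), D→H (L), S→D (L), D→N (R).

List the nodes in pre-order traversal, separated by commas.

J, Q, S, D, H, N, W, A, G, K

Pre-order visits the node, then its left subtree, then its right subtree.
Visit J.
At J: go left to Q.
  Visit Q.
  At Q: go left to S.
    Visit S.
    At S: go left to D.
      Visit D.
      At D: go left to H.
        H is a leaf — visit H.
      At D: go right to N.
        Visit N.
        At N: no left child.
        At N: go right to W.
          W is a leaf — visit W.
    At S: no right child.
  At Q: go right to A.
    Visit A.
    At A: go left to G.
      G is a leaf — visit G.
    At A: no right child.
At J: go right to K.
  K is a leaf — visit K.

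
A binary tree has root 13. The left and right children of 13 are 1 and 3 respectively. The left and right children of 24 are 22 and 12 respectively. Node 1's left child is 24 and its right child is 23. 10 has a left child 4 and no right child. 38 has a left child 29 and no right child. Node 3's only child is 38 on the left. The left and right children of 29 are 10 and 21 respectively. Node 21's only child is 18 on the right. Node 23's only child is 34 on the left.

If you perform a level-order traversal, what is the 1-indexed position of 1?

2

Level-order visits nodes level by level from the root, left to right within each level.
Level 0: 13
Level 1: 1, 3
Level 2: 24, 23, 38
Level 3: 22, 12, 34, 29
Level 4: 10, 21
Level 5: 4, 18
Full level-order sequence: 13, 1, 3, 24, 23, 38, 22, 12, 34, 29, 10, 21, 4, 18.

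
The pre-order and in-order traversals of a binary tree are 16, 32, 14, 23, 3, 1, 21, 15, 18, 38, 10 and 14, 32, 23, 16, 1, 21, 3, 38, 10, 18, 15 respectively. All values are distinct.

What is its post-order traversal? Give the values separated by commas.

14, 23, 32, 21, 1, 10, 38, 18, 15, 3, 16

The first element of pre-order is the root; it splits in-order into left and right subtrees.
Root 16: left subtree has 3 nodes {14, 32, 23}, right has 7 {1, 21, 3, 38, 10, 18, 15}.
  Root 32: left subtree has 1 node {14}, right has 1 {23}.
  Root 3: left subtree has 2 nodes {1, 21}, right has 4 {38, 10, 18, 15}.
    Root 1: left subtree has 0 nodes { }, right has 1 {21}.
    Root 15: left subtree has 3 nodes {38, 10, 18}, right has 0 { }.
      Root 18: left subtree has 2 nodes {38, 10}, right has 0 { }.
        Root 38: left subtree has 0 nodes { }, right has 1 {10}.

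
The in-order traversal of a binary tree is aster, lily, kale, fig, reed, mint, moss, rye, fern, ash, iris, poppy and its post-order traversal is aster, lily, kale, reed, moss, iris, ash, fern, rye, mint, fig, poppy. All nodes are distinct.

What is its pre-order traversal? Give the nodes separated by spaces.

poppy fig kale lily aster mint reed rye moss fern ash iris

The last element of post-order is the root; it splits in-order into left and right subtrees.
Root poppy: left subtree has 11 nodes {aster, lily, kale, fig, reed, mint, moss, rye, fern, ash, iris}, right has 0 { }.
  Root fig: left subtree has 3 nodes {aster, lily, kale}, right has 7 {reed, mint, moss, rye, fern, ash, iris}.
    Root kale: left subtree has 2 nodes {aster, lily}, right has 0 { }.
      Root lily: left subtree has 1 node {aster}, right has 0 { }.
    Root mint: left subtree has 1 node {reed}, right has 5 {moss, rye, fern, ash, iris}.
      Root rye: left subtree has 1 node {moss}, right has 3 {fern, ash, iris}.
        Root fern: left subtree has 0 nodes { }, right has 2 {ash, iris}.
          Root ash: left subtree has 0 nodes { }, right has 1 {iris}.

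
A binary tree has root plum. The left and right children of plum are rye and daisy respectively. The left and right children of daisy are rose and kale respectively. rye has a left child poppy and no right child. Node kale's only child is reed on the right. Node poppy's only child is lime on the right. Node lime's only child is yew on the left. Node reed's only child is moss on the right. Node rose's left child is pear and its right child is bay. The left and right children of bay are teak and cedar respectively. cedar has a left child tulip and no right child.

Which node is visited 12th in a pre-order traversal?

tulip

Pre-order visits the node, then its left subtree, then its right subtree.
Visit plum.
At plum: go left to rye.
  Visit rye.
  At rye: go left to poppy.
    Visit poppy.
    At poppy: no left child.
    At poppy: go right to lime.
      Visit lime.
      At lime: go left to yew.
        yew is a leaf — visit yew.
      At lime: no right child.
  At rye: no right child.
At plum: go right to daisy.
  Visit daisy.
  At daisy: go left to rose.
    Visit rose.
    At rose: go left to pear.
      pear is a leaf — visit pear.
    At rose: go right to bay.
      Visit bay.
      At bay: go left to teak.
        teak is a leaf — visit teak.
      At bay: go right to cedar.
        Visit cedar.
        At cedar: go left to tulip.
          tulip is a leaf — visit tulip.
        At cedar: no right child.
  At daisy: go right to kale.
    Visit kale.
    At kale: no left child.
    At kale: go right to reed.
      Visit reed.
      At reed: no left child.
      At reed: go right to moss.
        moss is a leaf — visit moss.
Full pre-order sequence: plum, rye, poppy, lime, yew, daisy, rose, pear, bay, teak, cedar, tulip, kale, reed, moss.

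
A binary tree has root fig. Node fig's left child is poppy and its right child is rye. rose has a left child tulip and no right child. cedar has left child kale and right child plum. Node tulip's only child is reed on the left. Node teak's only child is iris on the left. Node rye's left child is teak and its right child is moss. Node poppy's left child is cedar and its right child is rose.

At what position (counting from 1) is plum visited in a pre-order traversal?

Pre-order visits the node, then its left subtree, then its right subtree.
Visit fig.
At fig: go left to poppy.
  Visit poppy.
  At poppy: go left to cedar.
    Visit cedar.
    At cedar: go left to kale.
      kale is a leaf — visit kale.
    At cedar: go right to plum.
      plum is a leaf — visit plum.
  At poppy: go right to rose.
    Visit rose.
    At rose: go left to tulip.
      Visit tulip.
      At tulip: go left to reed.
        reed is a leaf — visit reed.
      At tulip: no right child.
    At rose: no right child.
At fig: go right to rye.
  Visit rye.
  At rye: go left to teak.
    Visit teak.
    At teak: go left to iris.
      iris is a leaf — visit iris.
    At teak: no right child.
  At rye: go right to moss.
    moss is a leaf — visit moss.
Full pre-order sequence: fig, poppy, cedar, kale, plum, rose, tulip, reed, rye, teak, iris, moss.

5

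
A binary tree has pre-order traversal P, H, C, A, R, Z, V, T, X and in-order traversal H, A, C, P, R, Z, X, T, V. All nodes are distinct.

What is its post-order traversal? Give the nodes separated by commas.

The first element of pre-order is the root; it splits in-order into left and right subtrees.
Root P: left subtree has 3 nodes {H, A, C}, right has 5 {R, Z, X, T, V}.
  Root H: left subtree has 0 nodes { }, right has 2 {A, C}.
    Root C: left subtree has 1 node {A}, right has 0 { }.
  Root R: left subtree has 0 nodes { }, right has 4 {Z, X, T, V}.
    Root Z: left subtree has 0 nodes { }, right has 3 {X, T, V}.
      Root V: left subtree has 2 nodes {X, T}, right has 0 { }.
        Root T: left subtree has 1 node {X}, right has 0 { }.

A, C, H, X, T, V, Z, R, P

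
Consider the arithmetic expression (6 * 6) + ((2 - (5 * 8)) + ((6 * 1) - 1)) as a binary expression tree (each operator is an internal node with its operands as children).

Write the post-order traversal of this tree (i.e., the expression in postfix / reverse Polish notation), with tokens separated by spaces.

Post-order on an expression tree gives postfix notation: for each operator, emit left operand, right operand, then the operator.

6 6 * 2 5 8 * - 6 1 * 1 - + +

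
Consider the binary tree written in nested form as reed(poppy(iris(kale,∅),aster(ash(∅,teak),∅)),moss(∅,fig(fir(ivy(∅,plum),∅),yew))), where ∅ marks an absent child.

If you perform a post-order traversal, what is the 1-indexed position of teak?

Post-order visits the left subtree, then the right subtree, then the node.
At reed: go left to poppy.
  At poppy: go left to iris.
    At iris: go left to kale.
      kale is a leaf — visit kale.
    At iris: no right child.
    Visit iris.
  At poppy: go right to aster.
    At aster: go left to ash.
      At ash: no left child.
      At ash: go right to teak.
        teak is a leaf — visit teak.
      Visit ash.
    At aster: no right child.
    Visit aster.
  Visit poppy.
At reed: go right to moss.
  At moss: no left child.
  At moss: go right to fig.
    At fig: go left to fir.
      At fir: go left to ivy.
        At ivy: no left child.
        At ivy: go right to plum.
          plum is a leaf — visit plum.
        Visit ivy.
      At fir: no right child.
      Visit fir.
    At fig: go right to yew.
      yew is a leaf — visit yew.
    Visit fig.
  Visit moss.
Visit reed.
Full post-order sequence: kale, iris, teak, ash, aster, poppy, plum, ivy, fir, yew, fig, moss, reed.

3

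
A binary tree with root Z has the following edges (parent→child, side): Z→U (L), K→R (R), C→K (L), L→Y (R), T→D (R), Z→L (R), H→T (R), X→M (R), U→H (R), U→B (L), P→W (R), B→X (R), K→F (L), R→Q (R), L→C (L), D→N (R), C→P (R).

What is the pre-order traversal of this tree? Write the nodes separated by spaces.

Pre-order visits the node, then its left subtree, then its right subtree.
Visit Z.
At Z: go left to U.
  Visit U.
  At U: go left to B.
    Visit B.
    At B: no left child.
    At B: go right to X.
      Visit X.
      At X: no left child.
      At X: go right to M.
        M is a leaf — visit M.
  At U: go right to H.
    Visit H.
    At H: no left child.
    At H: go right to T.
      Visit T.
      At T: no left child.
      At T: go right to D.
        Visit D.
        At D: no left child.
        At D: go right to N.
          N is a leaf — visit N.
At Z: go right to L.
  Visit L.
  At L: go left to C.
    Visit C.
    At C: go left to K.
      Visit K.
      At K: go left to F.
        F is a leaf — visit F.
      At K: go right to R.
        Visit R.
        At R: no left child.
        At R: go right to Q.
          Q is a leaf — visit Q.
    At C: go right to P.
      Visit P.
      At P: no left child.
      At P: go right to W.
        W is a leaf — visit W.
  At L: go right to Y.
    Y is a leaf — visit Y.

Z U B X M H T D N L C K F R Q P W Y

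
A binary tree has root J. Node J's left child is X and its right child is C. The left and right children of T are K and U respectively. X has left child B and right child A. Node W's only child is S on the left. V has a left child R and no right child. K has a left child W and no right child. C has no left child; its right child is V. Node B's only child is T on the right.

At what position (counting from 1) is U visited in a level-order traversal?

10

Level-order visits nodes level by level from the root, left to right within each level.
Level 0: J
Level 1: X, C
Level 2: B, A, V
Level 3: T, R
Level 4: K, U
Level 5: W
Level 6: S
Full level-order sequence: J, X, C, B, A, V, T, R, K, U, W, S.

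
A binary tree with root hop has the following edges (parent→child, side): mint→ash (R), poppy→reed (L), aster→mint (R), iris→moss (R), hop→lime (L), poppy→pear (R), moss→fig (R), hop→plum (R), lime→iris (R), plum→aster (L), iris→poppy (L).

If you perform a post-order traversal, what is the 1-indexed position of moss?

5

Post-order visits the left subtree, then the right subtree, then the node.
At hop: go left to lime.
  At lime: no left child.
  At lime: go right to iris.
    At iris: go left to poppy.
      At poppy: go left to reed.
        reed is a leaf — visit reed.
      At poppy: go right to pear.
        pear is a leaf — visit pear.
      Visit poppy.
    At iris: go right to moss.
      At moss: no left child.
      At moss: go right to fig.
        fig is a leaf — visit fig.
      Visit moss.
    Visit iris.
  Visit lime.
At hop: go right to plum.
  At plum: go left to aster.
    At aster: no left child.
    At aster: go right to mint.
      At mint: no left child.
      At mint: go right to ash.
        ash is a leaf — visit ash.
      Visit mint.
    Visit aster.
  At plum: no right child.
  Visit plum.
Visit hop.
Full post-order sequence: reed, pear, poppy, fig, moss, iris, lime, ash, mint, aster, plum, hop.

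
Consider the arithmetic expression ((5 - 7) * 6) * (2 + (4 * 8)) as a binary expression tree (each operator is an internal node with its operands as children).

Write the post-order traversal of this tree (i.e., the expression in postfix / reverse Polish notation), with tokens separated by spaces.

5 7 - 6 * 2 4 8 * + *

Post-order on an expression tree gives postfix notation: for each operator, emit left operand, right operand, then the operator.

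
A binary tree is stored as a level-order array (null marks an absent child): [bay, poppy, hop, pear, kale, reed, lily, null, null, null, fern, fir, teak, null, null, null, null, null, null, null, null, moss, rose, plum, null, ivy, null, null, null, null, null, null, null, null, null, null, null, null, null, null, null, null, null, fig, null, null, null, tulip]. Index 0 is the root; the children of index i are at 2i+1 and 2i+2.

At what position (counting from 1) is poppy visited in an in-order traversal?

In-order visits the left subtree, then the node, then the right subtree.
At bay: go left to poppy.
  At poppy: go left to pear.
    pear is a leaf — visit pear.
  Visit poppy.
  At poppy: go right to kale.
    At kale: no left child.
    Visit kale.
    At kale: go right to fern.
      At fern: go left to moss.
        At moss: go left to fig.
          fig is a leaf — visit fig.
        Visit moss.
        At moss: no right child.
      Visit fern.
      At fern: go right to rose.
        rose is a leaf — visit rose.
Visit bay.
At bay: go right to hop.
  At hop: go left to reed.
    At reed: go left to fir.
      At fir: go left to plum.
        At plum: go left to tulip.
          tulip is a leaf — visit tulip.
        Visit plum.
        At plum: no right child.
      Visit fir.
      At fir: no right child.
    Visit reed.
    At reed: go right to teak.
      At teak: go left to ivy.
        ivy is a leaf — visit ivy.
      Visit teak.
      At teak: no right child.
  Visit hop.
  At hop: go right to lily.
    lily is a leaf — visit lily.
Full in-order sequence: pear, poppy, kale, fig, moss, fern, rose, bay, tulip, plum, fir, reed, ivy, teak, hop, lily.

2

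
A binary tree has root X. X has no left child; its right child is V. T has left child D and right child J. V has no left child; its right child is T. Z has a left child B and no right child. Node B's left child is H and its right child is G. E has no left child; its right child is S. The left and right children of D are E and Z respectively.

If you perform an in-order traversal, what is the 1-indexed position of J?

In-order visits the left subtree, then the node, then the right subtree.
At X: no left child.
Visit X.
At X: go right to V.
  At V: no left child.
  Visit V.
  At V: go right to T.
    At T: go left to D.
      At D: go left to E.
        At E: no left child.
        Visit E.
        At E: go right to S.
          S is a leaf — visit S.
      Visit D.
      At D: go right to Z.
        At Z: go left to B.
          At B: go left to H.
            H is a leaf — visit H.
          Visit B.
          At B: go right to G.
            G is a leaf — visit G.
        Visit Z.
        At Z: no right child.
    Visit T.
    At T: go right to J.
      J is a leaf — visit J.
Full in-order sequence: X, V, E, S, D, H, B, G, Z, T, J.

11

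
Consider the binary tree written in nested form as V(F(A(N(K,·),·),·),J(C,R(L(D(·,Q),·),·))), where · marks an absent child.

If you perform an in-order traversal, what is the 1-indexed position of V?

5

In-order visits the left subtree, then the node, then the right subtree.
At V: go left to F.
  At F: go left to A.
    At A: go left to N.
      At N: go left to K.
        K is a leaf — visit K.
      Visit N.
      At N: no right child.
    Visit A.
    At A: no right child.
  Visit F.
  At F: no right child.
Visit V.
At V: go right to J.
  At J: go left to C.
    C is a leaf — visit C.
  Visit J.
  At J: go right to R.
    At R: go left to L.
      At L: go left to D.
        At D: no left child.
        Visit D.
        At D: go right to Q.
          Q is a leaf — visit Q.
      Visit L.
      At L: no right child.
    Visit R.
    At R: no right child.
Full in-order sequence: K, N, A, F, V, C, J, D, Q, L, R.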